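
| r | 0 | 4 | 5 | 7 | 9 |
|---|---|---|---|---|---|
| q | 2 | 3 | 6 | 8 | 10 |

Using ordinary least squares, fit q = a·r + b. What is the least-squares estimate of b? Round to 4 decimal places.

Entries of XᵀX: Σr·r = 171, Σr = 25, Σ1 = 5.
Moment sums: Σr·q = 188, Σq = 29.
Normal equations: [[171, 25]; [25, 5]]·[a, b]ᵀ = [188, 29]ᵀ.
Determinant 171·5 − 25² = 230.
a = (188·5 − 25·29)/230 = 43/46; b = (171·29 − 25·188)/230 = 259/230.

b = 1.1261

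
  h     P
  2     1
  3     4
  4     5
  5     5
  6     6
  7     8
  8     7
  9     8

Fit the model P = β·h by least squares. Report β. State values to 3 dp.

β = 0.982

Sums needed: Σh·h = 284.
Moment sums: Σh·P = 279.
XᵀX·[β]ᵀ = XᵀP becomes [[284]]·[β]ᵀ = [279]ᵀ.
β = 279/284 = 0.982394.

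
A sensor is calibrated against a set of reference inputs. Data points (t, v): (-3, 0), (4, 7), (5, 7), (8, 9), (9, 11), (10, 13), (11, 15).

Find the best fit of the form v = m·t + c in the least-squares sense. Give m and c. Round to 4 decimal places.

MᵀM·[m, c]ᵀ = Mᵀv reads: 416·m + 44·c = 529;  44·m + 7·c = 62.
det = 416·7 − 44² = 976.
m = (529·7 − 44·62)/976 = 975/976; c = (416·62 − 44·529)/976 = 629/244.

m = 0.9990, c = 2.5779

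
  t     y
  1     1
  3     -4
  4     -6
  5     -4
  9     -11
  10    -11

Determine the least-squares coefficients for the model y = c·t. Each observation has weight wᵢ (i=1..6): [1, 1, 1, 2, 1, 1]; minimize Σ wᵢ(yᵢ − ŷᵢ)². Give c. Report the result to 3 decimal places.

c = -1.105

The normal system XᵀWX·[c]ᵀ = XᵀWy is [[257]]·[c]ᵀ = [-284]ᵀ.
Hence c = -284 / 257 ≈ -1.10506.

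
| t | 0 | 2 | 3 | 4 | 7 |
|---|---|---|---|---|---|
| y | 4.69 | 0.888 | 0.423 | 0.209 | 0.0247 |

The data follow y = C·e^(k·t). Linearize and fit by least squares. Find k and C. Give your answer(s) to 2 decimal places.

k = -0.74, C = 4.23

Taking logs, ln y = k·t + ln C, so regress ln y on t.
Σt = 16.0000, Σ(t)² = 78.0000, Σln y = -4.7001, Σt·ln y = -34.9871.
Normal system: [[78.0000, 16.0000]; [16.0000, 5]]·[k, ln C]ᵀ = [-34.9871, -4.7001]ᵀ.
Solving (det = 134.0000): k = -0.74428, ln C = 1.44168, so C = exp(1.44168) = 4.22778.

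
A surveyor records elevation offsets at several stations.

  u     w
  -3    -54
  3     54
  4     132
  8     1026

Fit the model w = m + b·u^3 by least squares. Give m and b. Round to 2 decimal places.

m = 1.18, b = 2.00

Sums needed: Σ1 = 4, Σu^3 = 576, Σu^3·u^3 = 267698.
For Xᵀw: Σw = 1158, Σu^3·w = 536676.
Δ = 4·267698 − 576² = 739016.
m = (1158·267698 − 576·536676)/739016 = 217227/184754; b = (4·536676 − 576·1158)/739016 = 184962/92377.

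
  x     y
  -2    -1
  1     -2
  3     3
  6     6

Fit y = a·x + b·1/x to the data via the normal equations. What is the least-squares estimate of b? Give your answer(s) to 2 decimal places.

b = -2.90

The normal equations are: 50·a + 4·b = 45;  4·a + (25/18)·b = 1/2.
(Σx·x = 50, Σx·1/x = 4, Σ1/x·1/x = 25/18, Σx·y = 45, Σ1/x·y = 1/2.)
det = 50·(25/18) − 4² = 481/9.
a = (45·(25/18) − 4·(1/2))/(481/9) = 1089/962; b = (50·(1/2) − 4·45)/(481/9) = -1395/481.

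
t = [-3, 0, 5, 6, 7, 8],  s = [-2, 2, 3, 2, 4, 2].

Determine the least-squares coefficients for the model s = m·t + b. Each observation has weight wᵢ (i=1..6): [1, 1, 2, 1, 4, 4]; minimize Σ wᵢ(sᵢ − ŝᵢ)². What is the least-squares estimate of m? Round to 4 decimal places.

m = 0.3232

Entries of AᵀWA: Σwᵢ·t·t = 547, Σwᵢ·t = 73, Σwᵢ·1 = 13.
And Σwᵢ·t·s = 224, Σwᵢ·s = 32.
Normal equations: [[547, 73]; [73, 13]]·[m, b]ᵀ = [224, 32]ᵀ.
Determinant 547·13 − 73² = 1782.
m = (224·13 − 73·32)/1782 = 32/99; b = (547·32 − 73·224)/1782 = 64/99.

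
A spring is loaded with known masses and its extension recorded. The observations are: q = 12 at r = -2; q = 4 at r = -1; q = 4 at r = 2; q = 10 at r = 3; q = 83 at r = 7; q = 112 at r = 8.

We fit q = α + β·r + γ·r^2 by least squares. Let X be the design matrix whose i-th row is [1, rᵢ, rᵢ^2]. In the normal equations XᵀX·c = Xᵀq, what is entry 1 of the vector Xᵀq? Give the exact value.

225

Entry 1 ↔ basis 1, so (Xᵀq)_{1} = Σᵢ qᵢ = (1)·(12) + (1)·(4) + (1)·(4) + (1)·(10) + (1)·(83) + (1)·(112) = 225.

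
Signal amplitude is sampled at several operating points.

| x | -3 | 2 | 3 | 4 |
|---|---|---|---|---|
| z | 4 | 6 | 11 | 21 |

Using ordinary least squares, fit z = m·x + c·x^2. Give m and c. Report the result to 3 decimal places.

m = 1.339, c = 0.918

With design matrix A, AᵀA = [[38, 72]; [72, 434]] and Aᵀz = [117, 495]ᵀ.
det = 38·434 − 72² = 11308.
m = (117·434 − 72·495)/11308 = 7569/5654; c = (38·495 − 72·117)/11308 = 5193/5654.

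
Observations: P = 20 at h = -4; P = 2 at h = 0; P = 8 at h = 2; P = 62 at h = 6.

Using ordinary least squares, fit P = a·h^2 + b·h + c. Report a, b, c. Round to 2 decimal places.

a = 1.50, b = 1.15, c = 0.85

Compute the Gram sums: Σh^2·h^2 = 1568, Σh^2·h = 160, Σh^2 = 56, Σh·h = 56, Σh = 4, Σ1 = 4.
Right-hand side: Σh^2·P = 2584, Σh·P = 308, ΣP = 92.
MᵀM·[a, b, c]ᵀ = MᵀP becomes [[1568, 160, 56]; [160, 56, 4]; [56, 4, 4]]·[a, b, c]ᵀ = [2584, 308, 92]ᵀ.
Row-reducing yields a = 3/2, b = 15/13, c = 11/13.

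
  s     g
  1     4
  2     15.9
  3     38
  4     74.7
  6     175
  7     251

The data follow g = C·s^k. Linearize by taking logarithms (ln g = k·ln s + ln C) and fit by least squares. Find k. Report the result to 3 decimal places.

Taking logs, ln g = k·ln s + ln C, so regress ln g on ln s.
Over the data: Σln s = 6.9157, Σ(ln s)² = 10.6062, Σln g = 22.7939, Σln s·ln g = 31.8996.
Normal system: [[10.6062, 6.9157]; [6.9157, 6]]·[k, ln C]ᵀ = [31.8996, 22.7939]ᵀ.
Slope k = (n·Σln s·ln g − Σln s·Σln g)/(n·Σ(ln s)² − (Σln s)²) = (6·31.8996 − 6.9157·22.7939)/15.8099 = 2.13545; ln C = (Σln g − k·Σln s)/n = 1.33762.

k = 2.135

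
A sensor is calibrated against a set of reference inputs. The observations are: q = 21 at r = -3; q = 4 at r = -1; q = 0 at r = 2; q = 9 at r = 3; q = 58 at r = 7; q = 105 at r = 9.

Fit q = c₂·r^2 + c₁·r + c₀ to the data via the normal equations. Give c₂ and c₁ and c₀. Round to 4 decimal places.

Setting ∂/∂c₂ … = 0 gives: 9141·c₂ + 1079·c₁ + 153·c₀ = 11621;  1079·c₂ + 153·c₁ + 17·c₀ = 1311;  153·c₂ + 17·c₁ + 6·c₀ = 197.
Solving the 3×3 system (Gaussian elimination) gives c₂ = 51421/33151, c₁ = -78554/33151, c₀ = -208/33151.

c₂ = 1.5511, c₁ = -2.3696, c₀ = -0.0063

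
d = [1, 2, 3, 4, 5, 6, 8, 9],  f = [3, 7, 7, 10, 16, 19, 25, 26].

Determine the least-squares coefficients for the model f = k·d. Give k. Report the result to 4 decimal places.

k = 2.9915

Entries of AᵀA: Σd·d = 236.
And Σd·f = 706.
AᵀA·[k]ᵀ = Aᵀf becomes [[236]]·[k]ᵀ = [706]ᵀ.
Hence k = 706 / 236 ≈ 2.99153.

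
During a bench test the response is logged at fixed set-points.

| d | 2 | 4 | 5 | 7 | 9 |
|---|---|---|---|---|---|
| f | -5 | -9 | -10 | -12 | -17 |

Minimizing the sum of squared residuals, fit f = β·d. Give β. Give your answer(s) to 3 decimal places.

β = -1.903

Setting ∂/∂β … = 0 gives: 175·β = -333.
(Σd·d = 175, Σd·f = -333.)
β = (-333)/175 = -1.90286.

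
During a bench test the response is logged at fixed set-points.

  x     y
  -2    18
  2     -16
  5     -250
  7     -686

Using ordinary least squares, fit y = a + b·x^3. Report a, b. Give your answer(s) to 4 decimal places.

Normal-equation sums: Σ1 = 4, Σx^3 = 468, Σx^3·x^3 = 133402.
Moment sums: Σy = -934, Σx^3·y = -266820.
MᵀM·[a, b]ᵀ = Mᵀy becomes [[4, 468]; [468, 133402]]·[a, b]ᵀ = [-934, -266820]ᵀ.
det = 4·133402 − 468² = 314584.
a = ((-934)·133402 − 468·(-266820))/314584 = 68573/78646; b = (4·(-266820) − 468·(-934))/314584 = -78771/39323.

a = 0.8719, b = -2.0032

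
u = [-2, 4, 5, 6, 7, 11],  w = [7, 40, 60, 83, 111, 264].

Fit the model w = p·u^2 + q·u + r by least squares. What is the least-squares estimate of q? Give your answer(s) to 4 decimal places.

q = 1.3704

Forming MᵀM = [[19235, 2071, 251]; [2071, 251, 31]; [251, 31, 6]] and Mᵀw = [42539, 4625, 565]ᵀ gives MᵀM·[p, q, r]ᵀ = Mᵀw.
Inverting the 3×3 Gram matrix, [p, q, r]ᵀ = [237863/116448, 159581/116448, 3967/2426]ᵀ.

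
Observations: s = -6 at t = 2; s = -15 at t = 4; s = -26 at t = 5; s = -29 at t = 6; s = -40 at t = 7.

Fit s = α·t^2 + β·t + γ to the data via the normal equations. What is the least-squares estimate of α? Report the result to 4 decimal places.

From the data, Σt^2·t^2 = 4594, Σt^2·t = 756, Σt^2 = 130, Σt·t = 130, Σt = 24, Σ1 = 5.
And Σt^2·s = -3918, Σt·s = -656, Σs = -116.
So MᵀM·[α, β, γ]ᵀ = Mᵀs: [[4594, 756, 130]; [756, 130, 24]; [130, 24, 5]]·[α, β, γ]ᵀ = [-3918, -656, -116]ᵀ.
Solving the 3×3 system (Gaussian elimination) gives α = -319/679, β = -1706/679, γ = 730/679.

α = -0.4698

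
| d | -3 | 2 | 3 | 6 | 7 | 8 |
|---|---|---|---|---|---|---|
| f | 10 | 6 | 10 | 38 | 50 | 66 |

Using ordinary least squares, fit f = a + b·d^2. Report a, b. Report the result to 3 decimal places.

The normal system MᵀM·[a, b]ᵀ = Mᵀf is [[6, 171]; [171, 7971]]·[a, b]ᵀ = [180, 8246]ᵀ.
det = 6·7971 − 171² = 18585.
a = (180·7971 − 171·8246)/18585 = 2746/2065; b = (6·8246 − 171·180)/18585 = 6232/6195.

a = 1.330, b = 1.006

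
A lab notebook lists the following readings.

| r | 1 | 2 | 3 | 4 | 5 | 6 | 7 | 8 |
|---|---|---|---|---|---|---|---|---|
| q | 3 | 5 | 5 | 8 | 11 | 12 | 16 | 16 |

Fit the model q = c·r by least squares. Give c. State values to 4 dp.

Normal-equation sums: Σr·r = 204.
Moment sums: Σr·q = 427.
MᵀM·[c]ᵀ = Mᵀq becomes [[204]]·[c]ᵀ = [427]ᵀ.
c = 427/204 = 2.09314.

c = 2.0931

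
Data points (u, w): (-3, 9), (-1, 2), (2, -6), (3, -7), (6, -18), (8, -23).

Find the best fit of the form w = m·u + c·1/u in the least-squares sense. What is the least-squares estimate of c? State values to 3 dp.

c = 0.867

With design matrix M, MᵀM = [[123, 6]; [6, 97/64]] and Mᵀw = [-354, -389/24]ᵀ.
Eliminating c: (97/64)·(row 1) − 6·(row 2) gives (9627/64)·m = (97/64)·(-354) − 6·(-389/24) = -14057/32, so m = -28114/9627.
Then c = ((-389/24) − 6·(-28114/9627))/(97/64) = 8344/9627.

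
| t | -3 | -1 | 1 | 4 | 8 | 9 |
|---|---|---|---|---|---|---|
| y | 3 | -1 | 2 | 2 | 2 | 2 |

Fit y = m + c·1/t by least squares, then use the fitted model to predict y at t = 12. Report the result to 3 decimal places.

Forming AᵀA = [[6, 11/72]; [11/72, 11413/5184]] and Aᵀy = [10, 107/36]ᵀ gives AᵀA·[m, c]ᵀ = Aᵀy.
Determinant 6·(11413/5184) − (11/72)² = 68357/5184.
m = (10·(11413/5184) − (11/72)·(107/36))/(68357/5184) = 111776/68357; c = (6·(107/36) − (11/72)·10)/(68357/5184) = 84528/68357.
At t = 12: ŷ = (111776/68357)·(1) + (84528/68357)·(1/12) = 118820/68357.

ŷ = 1.738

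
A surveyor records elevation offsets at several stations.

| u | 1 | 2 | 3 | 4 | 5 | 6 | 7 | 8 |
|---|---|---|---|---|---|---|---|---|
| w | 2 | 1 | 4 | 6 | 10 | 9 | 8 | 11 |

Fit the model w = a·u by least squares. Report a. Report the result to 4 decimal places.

Entries of XᵀX: Σu·u = 204.
Moment sums: Σu·w = 288.
XᵀX·[a]ᵀ = Xᵀw becomes [[204]]·[a]ᵀ = [288]ᵀ.
Hence a = 288 / 204 ≈ 1.41176.

a = 1.4118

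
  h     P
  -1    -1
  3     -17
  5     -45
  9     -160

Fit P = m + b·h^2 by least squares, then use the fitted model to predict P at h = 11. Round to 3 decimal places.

P̂ = -238.902

With design matrix X, XᵀX = [[4, 116]; [116, 7268]] and XᵀP = [-223, -14239]ᵀ.
Eliminating b: 7268·(row 1) − 116·(row 2) gives 15616·m = 7268·(-223) − 116·(-14239) = 30960, so m = 1935/976.
Then b = ((-14239) − 116·(1935/976))/7268 = -1943/976.
At h = 11: P̂ = (1935/976)·(1) + (-1943/976)·(121) = -14573/61.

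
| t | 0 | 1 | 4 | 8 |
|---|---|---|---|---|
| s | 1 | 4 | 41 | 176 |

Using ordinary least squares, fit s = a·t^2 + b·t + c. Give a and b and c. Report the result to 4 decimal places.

a = 2.9573, b = -1.8933, c = 1.7671

Normal-equation sums: Σt^2·t^2 = 4353, Σt^2·t = 577, Σt^2 = 81, Σt·t = 81, Σt = 13, Σ1 = 4.
Right-hand side: Σt^2·s = 11924, Σt·s = 1576, Σs = 222.
Normal equations: [[4353, 577, 81]; [577, 81, 13]; [81, 13, 4]]·[a, b, c]ᵀ = [11924, 1576, 222]ᵀ.
Solving the 3×3 system (Gaussian elimination) gives a = 3951/1336, b = -12647/6680, c = 2951/1670.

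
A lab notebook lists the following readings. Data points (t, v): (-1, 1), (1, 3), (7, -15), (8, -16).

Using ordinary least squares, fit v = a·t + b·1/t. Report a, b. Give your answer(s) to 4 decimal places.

a = -2.1167, b = 3.1061

Setting ∂/∂a … = 0 gives: 115·a + 4·b = -231;  4·a + (6385/3136)·b = -15/7.
(Σt·t = 115, Σt·1/t = 4, Σ1/t·1/t = 6385/3136, Σt·v = -231, Σ1/t·v = -15/7.)
Eliminating b: (6385/3136)·(row 1) − 4·(row 2) gives (684099/3136)·a = (6385/3136)·(-231) − 4·(-15/7) = -206865/448, so a = -160895/76011.
Then b = ((-15/7) − 4·(-160895/76011))/(6385/3136) = 236096/76011.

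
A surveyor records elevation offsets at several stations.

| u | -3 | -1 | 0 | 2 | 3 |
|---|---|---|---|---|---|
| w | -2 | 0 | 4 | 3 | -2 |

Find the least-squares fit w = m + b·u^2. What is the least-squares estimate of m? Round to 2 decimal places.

m = 2.98

Sums needed: Σ1 = 5, Σu^2 = 23, Σu^2·u^2 = 179.
Right-hand side: Σw = 3, Σu^2·w = -24.
Normal equations: [[5, 23]; [23, 179]]·[m, b]ᵀ = [3, -24]ᵀ.
det = 5·179 − 23² = 366.
m = (3·179 − 23·(-24))/366 = 363/122; b = (5·(-24) − 23·3)/366 = -63/122.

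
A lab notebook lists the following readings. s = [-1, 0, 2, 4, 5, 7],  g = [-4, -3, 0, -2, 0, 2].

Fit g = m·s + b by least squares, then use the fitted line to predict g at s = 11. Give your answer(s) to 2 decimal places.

ĝ = 4.04

Normal-equation sums: Σs·s = 95, Σs = 17, Σ1 = 6.
Moment sums: Σs·g = 10, Σg = -7.
Normal equations: [[95, 17]; [17, 6]]·[m, b]ᵀ = [10, -7]ᵀ.
Δ = 95·6 − 17² = 281.
m = (10·6 − 17·(-7))/281 = 179/281; b = (95·(-7) − 17·10)/281 = -835/281.
At s = 11: ĝ = (179/281)·(11) + (-835/281)·(1) = 1134/281.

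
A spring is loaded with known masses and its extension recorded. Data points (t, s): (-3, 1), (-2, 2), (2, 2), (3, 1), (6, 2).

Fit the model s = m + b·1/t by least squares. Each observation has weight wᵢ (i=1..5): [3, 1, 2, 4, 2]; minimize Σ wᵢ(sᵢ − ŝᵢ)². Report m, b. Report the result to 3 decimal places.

Entries of AᵀWA: Σwᵢ·1 = 12, Σwᵢ·1/t = 7/6, Σwᵢ·1/t·1/t = 19/12.
For AᵀWs: Σwᵢ·s = 17, Σwᵢ·1/t·s = 2.
Eliminating b: (19/12)·(row 1) − (7/6)·(row 2) gives (635/36)·m = (19/12)·17 − (7/6)·2 = 295/12, so m = 177/127.
Then b = (2 − (7/6)·(177/127))/(19/12) = 30/127.

m = 1.394, b = 0.236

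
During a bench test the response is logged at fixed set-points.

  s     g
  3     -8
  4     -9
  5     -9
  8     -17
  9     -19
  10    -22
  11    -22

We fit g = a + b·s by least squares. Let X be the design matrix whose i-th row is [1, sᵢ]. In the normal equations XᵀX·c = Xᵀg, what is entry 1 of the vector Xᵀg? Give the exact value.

Entry 1 ↔ basis 1, so (Xᵀg)_{1} = Σᵢ gᵢ = (1)·(-8) + (1)·(-9) + (1)·(-9) + (1)·(-17) + (1)·(-19) + (1)·(-22) + (1)·(-22) = -106.

-106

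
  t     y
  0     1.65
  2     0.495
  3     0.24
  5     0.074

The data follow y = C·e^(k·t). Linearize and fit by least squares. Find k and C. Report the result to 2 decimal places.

k = -0.62, C = 1.66

Linearized form: ln y = k·t + ln C. From the 4 transformed points,
AᵀA = [[38.0000, 10.0000]; [10.0000, 4]], rhs = [-18.7062, -4.2332]ᵀ  (here Σt = 10.0000, Σ(t)² = 38.0000, Σln y = -4.2332, Σt·ln y = -18.7062).
Slope k = (n·Σt·ln y − Σt·Σln y)/(n·Σ(t)² − (Σt)²) = (4·-18.7062 − 10.0000·-4.2332)/52.0000 = -0.62486; ln C = (Σln y − k·Σt)/n = 0.50383, so C = exp(0.50383) = 1.65505.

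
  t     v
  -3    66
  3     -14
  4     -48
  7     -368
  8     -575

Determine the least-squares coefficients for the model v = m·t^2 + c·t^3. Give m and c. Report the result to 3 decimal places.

m = 2.901, c = -1.486

The normal equations are: 6915·m + 50599·c = -55132;  50599·m + 385347·c = -425856.
Eliminating c: 385347·(row 1) − 50599·(row 2) gives 104415704·m = 385347·(-55132) − 50599·(-425856) = 302936940, so m = 75734235/26103926.
Then c = ((-425856) − 50599·(75734235/26103926))/385347 = -38792543/26103926.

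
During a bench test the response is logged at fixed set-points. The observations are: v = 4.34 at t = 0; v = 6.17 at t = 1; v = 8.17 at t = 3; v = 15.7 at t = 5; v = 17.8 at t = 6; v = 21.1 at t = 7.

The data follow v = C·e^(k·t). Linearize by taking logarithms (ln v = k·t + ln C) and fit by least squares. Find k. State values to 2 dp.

With ln vᵢ as the transformed response and tᵢ as the regressor:
AᵀA = [[120.0000, 22.0000]; [22.0000, 6]], rhs = [60.5095, 14.0702]ᵀ  (here Σt = 22.0000, Σ(t)² = 120.0000, Σln v = 14.0702, Σt·ln v = 60.5095).
Δ = 120.0000·6 − (22.0000)² = 236.0000; k = (60.5095·6 − 22.0000·14.0702)/236.0000 = 0.22675, ln C = (120.0000·14.0702 − 22.0000·60.5095)/236.0000 = 1.51361.

k = 0.23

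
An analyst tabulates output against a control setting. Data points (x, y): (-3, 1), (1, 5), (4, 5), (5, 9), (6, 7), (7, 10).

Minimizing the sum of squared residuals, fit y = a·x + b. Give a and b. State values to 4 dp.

a = 0.8029, b = 3.4904

Setting ∂/∂a … = 0 gives: 136·a + 20·b = 179;  20·a + 6·b = 37.
(Σx·x = 136, Σx = 20, Σ1 = 6, Σx·y = 179, Σy = 37.)
Eliminating b: 6·(row 1) − 20·(row 2) gives 416·a = 6·179 − 20·37 = 334, so a = 167/208.
Then b = (37 − 20·(167/208))/6 = 363/104.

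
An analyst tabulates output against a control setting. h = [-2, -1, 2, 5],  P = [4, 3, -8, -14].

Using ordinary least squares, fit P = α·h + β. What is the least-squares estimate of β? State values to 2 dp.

β = -1.02

Compute the Gram sums: Σh·h = 34, Σh = 4, Σ1 = 4.
Moment sums: Σh·P = -97, ΣP = -15.
XᵀX·[α, β]ᵀ = XᵀP becomes [[34, 4]; [4, 4]]·[α, β]ᵀ = [-97, -15]ᵀ.
det = 34·4 − 4² = 120.
α = ((-97)·4 − 4·(-15))/120 = -41/15; β = (34·(-15) − 4·(-97))/120 = -61/60.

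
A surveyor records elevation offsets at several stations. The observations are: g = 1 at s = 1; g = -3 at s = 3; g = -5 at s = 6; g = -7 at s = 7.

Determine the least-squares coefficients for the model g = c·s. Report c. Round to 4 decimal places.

From the data, Σs·s = 95.
For Xᵀg: Σs·g = -87.
Hence c = -87 / 95 ≈ -0.915789.

c = -0.9158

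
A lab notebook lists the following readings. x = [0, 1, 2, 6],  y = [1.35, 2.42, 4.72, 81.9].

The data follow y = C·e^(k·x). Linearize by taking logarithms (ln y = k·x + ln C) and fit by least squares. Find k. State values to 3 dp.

k = 0.692

Let Y = ln y. Fitting Y = k·x + ln C by least squares:
Σx = 9.0000, Σ(x)² = 41.0000, Σln y = 7.1412, Σx·ln y = 30.4204.
Equations: 41.0000·k + 9.0000·ln C = 30.4204;  9.0000·k + 4·ln C = 7.1412.
Solving (det = 83.0000): k = 0.69170, ln C = 0.22898.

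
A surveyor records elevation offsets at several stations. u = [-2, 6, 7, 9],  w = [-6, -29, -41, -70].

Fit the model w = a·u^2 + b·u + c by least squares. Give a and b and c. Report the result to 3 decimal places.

a = -0.977, b = 1.015, c = -0.058

Setting ∂/∂a … = 0 gives: 10274·a + 1280·b + 170·c = -8747;  1280·a + 170·b + 20·c = -1079;  170·a + 20·b + 4·c = -146.
(Σu^2·u^2 = 10274, Σu^2·u = 1280, Σu^2 = 170, Σu·u = 170, Σu = 20, Σ1 = 4, Σu^2·w = -8747, Σu·w = -1079, Σw = -146.)
Row-reducing yields a = -929/951, b = 9653/9510, c = -37/634.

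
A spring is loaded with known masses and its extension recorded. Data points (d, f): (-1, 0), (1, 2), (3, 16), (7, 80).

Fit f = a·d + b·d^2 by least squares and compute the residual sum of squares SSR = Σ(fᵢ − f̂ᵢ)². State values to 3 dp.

SSR = 0.580

Compute the Gram sums: Σd·d = 60, Σd·d^2 = 370, Σd^2·d^2 = 2484.
And Σd·f = 610, Σd^2·f = 4066.
Eliminating b: 2484·(row 1) − 370·(row 2) gives 12140·a = 2484·610 − 370·4066 = 10820, so a = 541/607.
Then b = (4066 − 370·(541/607))/2484 = 913/607.
Residuals: -372/607, -240/607, -128/607, 36/607; SSR = 352/607.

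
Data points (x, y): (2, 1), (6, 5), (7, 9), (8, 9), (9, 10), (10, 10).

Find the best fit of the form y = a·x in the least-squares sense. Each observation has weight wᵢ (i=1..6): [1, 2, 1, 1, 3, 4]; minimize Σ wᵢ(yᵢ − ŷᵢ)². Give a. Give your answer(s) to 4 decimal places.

a = 1.0421

Entries of MᵀWM: Σwᵢ·x·x = 832.
Moment sums: Σwᵢ·x·y = 867.
MᵀWM·[a]ᵀ = MᵀWy becomes [[832]]·[a]ᵀ = [867]ᵀ.
a = 867/832 = 1.04207.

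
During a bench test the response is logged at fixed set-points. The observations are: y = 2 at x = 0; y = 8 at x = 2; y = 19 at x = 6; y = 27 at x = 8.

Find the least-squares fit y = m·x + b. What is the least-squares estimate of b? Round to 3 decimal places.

b = 1.800

The normal equations are: 104·m + 16·b = 346;  16·m + 4·b = 56.
Δ = 104·4 − 16² = 160.
m = (346·4 − 16·56)/160 = 61/20; b = (104·56 − 16·346)/160 = 9/5.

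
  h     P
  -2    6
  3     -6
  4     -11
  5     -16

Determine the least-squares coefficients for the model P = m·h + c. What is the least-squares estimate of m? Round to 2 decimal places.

m = -2.98

The normal system MᵀM·[m, c]ᵀ = MᵀP is [[54, 10]; [10, 4]]·[m, c]ᵀ = [-154, -27]ᵀ.
Determinant 54·4 − 10² = 116.
m = ((-154)·4 − 10·(-27))/116 = -173/58; c = (54·(-27) − 10·(-154))/116 = 41/58.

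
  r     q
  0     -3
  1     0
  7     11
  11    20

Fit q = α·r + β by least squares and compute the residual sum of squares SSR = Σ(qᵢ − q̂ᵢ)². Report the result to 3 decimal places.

SSR = 0.923

Entries of AᵀA: Σr·r = 171, Σr = 19, Σ1 = 4.
Right-hand side: Σr·q = 297, Σq = 28.
So AᵀA·[α, β]ᵀ = Aᵀq: [[171, 19]; [19, 4]]·[α, β]ᵀ = [297, 28]ᵀ.
Eliminating β: 4·(row 1) − 19·(row 2) gives 323·α = 4·297 − 19·28 = 656, so α = 656/323.
Then β = (28 − 19·(656/323))/4 = -45/17.
Residuals: -6/17, 199/323, -184/323, 99/323; SSR = 298/323.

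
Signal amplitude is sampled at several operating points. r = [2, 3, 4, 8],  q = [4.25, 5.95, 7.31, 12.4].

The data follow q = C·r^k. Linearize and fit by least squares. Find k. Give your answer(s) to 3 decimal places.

k = 0.768

Taking logs, ln q = k·ln r + ln C, so regress ln q on ln r.
Σln r = 5.2575, Σ(ln r)² = 7.9333, Σln q = 7.7372, Σln r·ln q = 10.9553.
Equations: 7.9333·k + 5.2575·ln C = 10.9553;  5.2575·k + 4·ln C = 7.7372.
Solving (det = 4.0919): k = 0.76798, ln C = 0.92490.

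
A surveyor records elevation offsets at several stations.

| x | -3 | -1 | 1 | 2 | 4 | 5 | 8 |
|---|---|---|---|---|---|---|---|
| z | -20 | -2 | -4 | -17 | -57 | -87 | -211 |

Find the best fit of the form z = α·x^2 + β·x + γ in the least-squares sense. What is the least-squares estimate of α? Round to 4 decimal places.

α = -3.0164

AᵀA·[α, β, γ]ᵀ = Aᵀz reads: 5076·α + 682·β + 120·γ = -16845;  682·α + 120·β + 16·γ = -2327;  120·α + 16·β + 7·γ = -398.
(Σx^2·x^2 = 5076, Σx^2·x = 682, Σx^2 = 120, Σx·x = 120, Σx = 16, Σ1 = 7, Σx^2·z = -16845, Σx·z = -2327, Σz = -398.)
Solving the 3×3 system (Gaussian elimination) gives α = -903999/299698, β = -673443/299698, γ = -1774/149849.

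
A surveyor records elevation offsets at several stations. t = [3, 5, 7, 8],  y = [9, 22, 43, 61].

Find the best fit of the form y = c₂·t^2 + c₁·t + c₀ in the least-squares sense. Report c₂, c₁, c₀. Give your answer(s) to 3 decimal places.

AᵀA·[c₂, c₁, c₀]ᵀ = Aᵀy reads: 7203·c₂ + 1007·c₁ + 147·c₀ = 6642;  1007·c₂ + 147·c₁ + 23·c₀ = 926;  147·c₂ + 23·c₁ + 4·c₀ = 135.
(Σt^2·t^2 = 7203, Σt^2·t = 1007, Σt^2 = 147, Σt·t = 147, Σt = 23, Σ1 = 4, Σt^2·y = 6642, Σt·y = 926, Σy = 135.)
Inverting the 3×3 Gram matrix, [c₂, c₁, c₀]ᵀ = [569/398, -2199/398, 2583/199]ᵀ.

c₂ = 1.430, c₁ = -5.525, c₀ = 12.980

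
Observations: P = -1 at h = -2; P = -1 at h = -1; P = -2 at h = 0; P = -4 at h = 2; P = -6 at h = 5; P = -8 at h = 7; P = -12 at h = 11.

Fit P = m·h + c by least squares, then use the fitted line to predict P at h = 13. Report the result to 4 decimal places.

With design matrix X, XᵀX = [[204, 22]; [22, 7]] and XᵀP = [-223, -34]ᵀ.
Δ = 204·7 − 22² = 944.
m = ((-223)·7 − 22·(-34))/944 = -813/944; c = (204·(-34) − 22·(-223))/944 = -1015/472.
At h = 13: P̂ = (-813/944)·(13) + (-1015/472)·(1) = -12599/944.

P̂ = -13.3464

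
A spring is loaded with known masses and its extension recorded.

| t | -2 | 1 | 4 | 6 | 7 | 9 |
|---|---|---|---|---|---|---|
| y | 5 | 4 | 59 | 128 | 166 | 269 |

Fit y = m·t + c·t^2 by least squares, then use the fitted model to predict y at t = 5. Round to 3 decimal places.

The normal equations are: 187·m + 1345·c = 4581;  1345·m + 10531·c = 35499.
det = 187·10531 − 1345² = 160272.
m = (4581·10531 − 1345·35499)/160272 = 5909/1908; c = (187·35499 − 1345·4581)/160272 = 5677/1908.
At t = 5: ŷ = (5909/1908)·(5) + (5677/1908)·(25) = 85735/954.

ŷ = 89.869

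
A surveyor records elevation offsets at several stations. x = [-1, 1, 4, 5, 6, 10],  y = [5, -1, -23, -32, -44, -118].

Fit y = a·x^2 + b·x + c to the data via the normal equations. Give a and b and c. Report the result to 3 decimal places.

a = -0.987, b = -2.192, c = 3.073

Sums needed: Σx^2·x^2 = 12179, Σx^2·x = 1405, Σx^2 = 179, Σx·x = 179, Σx = 25, Σ1 = 6.
And Σx^2·y = -14548, Σx·y = -1702, Σy = -213.
Inverting the 3×3 Gram matrix, [a, b, c]ᵀ = [-228767/231816, -508043/231816, 59355/19318]ᵀ.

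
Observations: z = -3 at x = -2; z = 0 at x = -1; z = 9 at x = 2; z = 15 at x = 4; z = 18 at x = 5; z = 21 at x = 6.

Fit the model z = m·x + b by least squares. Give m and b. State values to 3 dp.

The normal equations are: 86·m + 14·b = 300;  14·m + 6·b = 60.
Determinant 86·6 − 14² = 320.
m = (300·6 − 14·60)/320 = 3; b = (86·60 − 14·300)/320 = 3.

m = 3.000, b = 3.000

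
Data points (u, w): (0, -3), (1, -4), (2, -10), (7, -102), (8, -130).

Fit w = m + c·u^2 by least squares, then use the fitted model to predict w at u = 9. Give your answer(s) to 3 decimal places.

ŵ = -165.019

Normal-equation sums: Σ1 = 5, Σu^2 = 118, Σu^2·u^2 = 6514.
Moment sums: Σw = -249, Σu^2·w = -13362.
Determinant 5·6514 − 118² = 18646.
m = ((-249)·6514 − 118·(-13362))/18646 = -22635/9323; c = (5·(-13362) − 118·(-249))/18646 = -18714/9323.
At u = 9: ŵ = (-22635/9323)·(1) + (-18714/9323)·(81) = -1538469/9323.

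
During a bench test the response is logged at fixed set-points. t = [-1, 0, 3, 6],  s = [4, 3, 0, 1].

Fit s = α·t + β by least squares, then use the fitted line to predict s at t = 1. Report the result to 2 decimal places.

The normal equations are: 46·α + 8·β = 2;  8·α + 4·β = 8.
(Σt·t = 46, Σt = 8, Σ1 = 4, Σt·s = 2, Σs = 8.)
Eliminating β: 4·(row 1) − 8·(row 2) gives 120·α = 4·2 − 8·8 = -56, so α = -7/15.
Then β = (8 − 8·(-7/15))/4 = 44/15.
At t = 1: ŝ = (-7/15)·(1) + (44/15)·(1) = 37/15.

ŝ = 2.47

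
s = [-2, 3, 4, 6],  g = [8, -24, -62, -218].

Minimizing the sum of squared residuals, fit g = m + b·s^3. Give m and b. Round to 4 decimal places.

Setting ∂/∂m … = 0 gives: 4·m + 299·b = -296;  299·m + 51545·b = -51768.
Δ = 4·51545 − 299² = 116779.
m = ((-296)·51545 − 299·(-51768))/116779 = 17024/8983; b = (4·(-51768) − 299·(-296))/116779 = -118568/116779.

m = 1.8951, b = -1.0153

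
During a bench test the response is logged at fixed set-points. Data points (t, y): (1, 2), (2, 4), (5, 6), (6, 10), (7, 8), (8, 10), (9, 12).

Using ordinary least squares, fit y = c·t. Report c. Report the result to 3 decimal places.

c = 1.323

Setting ∂/∂c … = 0 gives: 260·c = 344.
Hence c = 344 / 260 ≈ 1.32308.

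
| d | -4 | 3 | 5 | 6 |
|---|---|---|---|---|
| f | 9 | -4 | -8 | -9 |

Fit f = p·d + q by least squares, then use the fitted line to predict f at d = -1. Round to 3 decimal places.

f̂ = 3.426

Normal-equation sums: Σd·d = 86, Σd = 10, Σ1 = 4.
And Σd·f = -142, Σf = -12.
Determinant 86·4 − 10² = 244.
p = ((-142)·4 − 10·(-12))/244 = -112/61; q = (86·(-12) − 10·(-142))/244 = 97/61.
At d = -1: f̂ = (-112/61)·(-1) + (97/61)·(1) = 209/61.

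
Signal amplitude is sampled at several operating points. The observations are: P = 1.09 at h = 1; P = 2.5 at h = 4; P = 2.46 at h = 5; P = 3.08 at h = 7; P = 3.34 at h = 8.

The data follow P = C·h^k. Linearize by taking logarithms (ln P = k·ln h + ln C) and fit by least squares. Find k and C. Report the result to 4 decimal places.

k = 0.5323, C = 1.1044

Taking logs, ln P = k·ln h + ln C, so regress ln P on ln h.
Σln h = 7.0211, Σ(ln h)² = 12.6227, Σln P = 4.2335, Σln h·ln P = 7.4158.
Equations: 12.6227·k + 7.0211·ln C = 7.4158;  7.0211·k + 5·ln C = 4.2335.
Δ = 12.6227·5 − (7.0211)² = 13.8181; k = (7.4158·5 − 7.0211·4.2335)/13.8181 = 0.53226, ln C = (12.6227·4.2335 − 7.0211·7.4158)/13.8181 = 0.09930, so C = exp(0.09930) = 1.10439.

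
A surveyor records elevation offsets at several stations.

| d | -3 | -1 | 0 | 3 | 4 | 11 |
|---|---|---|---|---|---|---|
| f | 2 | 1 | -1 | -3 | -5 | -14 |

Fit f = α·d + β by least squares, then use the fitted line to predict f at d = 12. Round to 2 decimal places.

f̂ = -14.57

Compute the Gram sums: Σd·d = 156, Σd = 14, Σ1 = 6.
Right-hand side: Σd·f = -190, Σf = -20.
Eliminating β: 6·(row 1) − 14·(row 2) gives 740·α = 6·(-190) − 14·(-20) = -860, so α = -43/37.
Then β = ((-20) − 14·(-43/37))/6 = -23/37.
At d = 12: f̂ = (-43/37)·(12) + (-23/37)·(1) = -539/37.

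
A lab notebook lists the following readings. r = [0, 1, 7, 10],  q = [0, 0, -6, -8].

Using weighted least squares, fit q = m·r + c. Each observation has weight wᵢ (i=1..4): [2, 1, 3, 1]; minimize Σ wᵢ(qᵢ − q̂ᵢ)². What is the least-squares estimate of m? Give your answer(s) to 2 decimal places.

Entries of MᵀWM: Σwᵢ·r·r = 248, Σwᵢ·r = 32, Σwᵢ·1 = 7.
Moment sums: Σwᵢ·r·q = -206, Σwᵢ·q = -26.
So MᵀWM·[m, c]ᵀ = MᵀWq: [[248, 32]; [32, 7]]·[m, c]ᵀ = [-206, -26]ᵀ.
Δ = 248·7 − 32² = 712.
m = ((-206)·7 − 32·(-26))/712 = -305/356; c = (248·(-26) − 32·(-206))/712 = 18/89.

m = -0.86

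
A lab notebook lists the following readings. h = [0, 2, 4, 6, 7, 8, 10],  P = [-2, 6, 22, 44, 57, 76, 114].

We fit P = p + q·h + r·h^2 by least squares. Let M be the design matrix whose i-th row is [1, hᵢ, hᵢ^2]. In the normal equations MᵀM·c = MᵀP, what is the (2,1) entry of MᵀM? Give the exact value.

37

Row 2 ↔ basis h, column 1 ↔ basis 1, so (MᵀM)_{2,1} = Σᵢ h = (0)·(1) + (2)·(1) + (4)·(1) + (6)·(1) + (7)·(1) + (8)·(1) + (10)·(1) = 37.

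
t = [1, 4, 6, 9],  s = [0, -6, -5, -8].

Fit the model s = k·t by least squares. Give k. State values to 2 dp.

Compute the Gram sums: Σt·t = 134.
And Σt·s = -126.
So AᵀA·[k]ᵀ = Aᵀs: [[134]]·[k]ᵀ = [-126]ᵀ.
Hence k = -126 / 134 ≈ -0.940299.

k = -0.94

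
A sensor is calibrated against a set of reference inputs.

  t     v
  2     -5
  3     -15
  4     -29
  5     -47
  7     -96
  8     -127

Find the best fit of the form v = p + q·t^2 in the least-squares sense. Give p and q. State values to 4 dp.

Normal-equation sums: Σ1 = 6, Σt^2 = 167, Σt^2·t^2 = 7475.
For Mᵀv: Σv = -319, Σt^2·v = -14626.
det = 6·7475 − 167² = 16961.
p = ((-319)·7475 − 167·(-14626))/16961 = 58017/16961; q = (6·(-14626) − 167·(-319))/16961 = -34483/16961.

p = 3.4206, q = -2.0331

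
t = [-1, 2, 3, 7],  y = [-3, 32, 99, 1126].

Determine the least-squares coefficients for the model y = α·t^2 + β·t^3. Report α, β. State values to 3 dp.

From the data, Σt^2·t^2 = 2499, Σt^2·t^3 = 17081, Σt^3·t^3 = 118443.
Moment sums: Σt^2·y = 56190, Σt^3·y = 389150.
Δ = 2499·118443 − 17081² = 4228496.
α = (56190·118443 − 17081·389150)/4228496 = 2060255/1057124; β = (2499·389150 − 17081·56190)/4228496 = 3176115/1057124.

α = 1.949, β = 3.004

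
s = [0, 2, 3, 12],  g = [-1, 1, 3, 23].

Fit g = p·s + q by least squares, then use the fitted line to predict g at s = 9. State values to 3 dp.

XᵀX·[p, q]ᵀ = Xᵀg reads: 157·p + 17·q = 287;  17·p + 4·q = 26.
Determinant 157·4 − 17² = 339.
p = (287·4 − 17·26)/339 = 706/339; q = (157·26 − 17·287)/339 = -797/339.
At s = 9: ĝ = (706/339)·(9) + (-797/339)·(1) = 5557/339.

ĝ = 16.392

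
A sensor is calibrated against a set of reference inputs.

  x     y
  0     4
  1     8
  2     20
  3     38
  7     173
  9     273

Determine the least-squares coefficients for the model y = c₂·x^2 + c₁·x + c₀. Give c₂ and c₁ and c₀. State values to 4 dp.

c₂ = 3.0367, c₁ = 2.7901, c₀ = 2.8886

Normal-equation sums: Σx^2·x^2 = 9060, Σx^2·x = 1108, Σx^2 = 144, Σx·x = 144, Σx = 22, Σ1 = 6.
Moment sums: Σx^2·y = 31020, Σx·y = 3830, Σy = 516.
AᵀA·[c₂, c₁, c₀]ᵀ = Aᵀy becomes [[9060, 1108, 144]; [1108, 144, 22]; [144, 22, 6]]·[c₂, c₁, c₀]ᵀ = [31020, 3830, 516]ᵀ.
Inverting the 3×3 Gram matrix, [c₂, c₁, c₀]ᵀ = [1406/463, 6459/2315, 6687/2315]ᵀ.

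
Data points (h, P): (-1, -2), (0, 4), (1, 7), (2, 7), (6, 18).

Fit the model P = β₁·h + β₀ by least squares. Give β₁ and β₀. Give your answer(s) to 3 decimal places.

β₁ = 2.623, β₀ = 2.603

Normal-equation sums: Σh·h = 42, Σh = 8, Σ1 = 5.
Right-hand side: Σh·P = 131, ΣP = 34.
So MᵀM·[β₁, β₀]ᵀ = MᵀP: [[42, 8]; [8, 5]]·[β₁, β₀]ᵀ = [131, 34]ᵀ.
Eliminating β₀: 5·(row 1) − 8·(row 2) gives 146·β₁ = 5·131 − 8·34 = 383, so β₁ = 383/146.
Then β₀ = (34 − 8·(383/146))/5 = 190/73.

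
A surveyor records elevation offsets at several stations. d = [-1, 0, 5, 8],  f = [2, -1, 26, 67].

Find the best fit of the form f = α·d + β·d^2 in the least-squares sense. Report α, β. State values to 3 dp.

With design matrix A, AᵀA = [[90, 636]; [636, 4722]] and Aᵀf = [664, 4940]ᵀ.
Eliminating β: 4722·(row 1) − 636·(row 2) gives 20484·α = 4722·664 − 636·4940 = -6432, so α = -536/1707.
Then β = (4940 − 636·(-536/1707))/4722 = 1858/1707.

α = -0.314, β = 1.088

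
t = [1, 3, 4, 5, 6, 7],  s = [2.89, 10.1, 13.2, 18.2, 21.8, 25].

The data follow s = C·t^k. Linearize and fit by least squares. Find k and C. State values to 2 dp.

With ln sᵢ as the transformed response and ln tᵢ as the regressor:
Σln t = 7.8320, Σ(ln t)² = 12.7160, Σln s = 15.1562, Σln t·ln s = 22.5729.
Equations: 12.7160·k + 7.8320·ln C = 22.5729;  7.8320·k + 6·ln C = 15.1562.
Solving (det = 14.9557): k = 1.11887, ln C = 1.06553, so C = exp(1.06553) = 2.90239.

k = 1.12, C = 2.90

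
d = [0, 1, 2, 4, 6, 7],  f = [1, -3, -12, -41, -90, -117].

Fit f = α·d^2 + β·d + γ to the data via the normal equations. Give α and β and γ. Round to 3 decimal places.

The normal equations are: 3970·α + 632·β + 106·γ = -9680;  632·α + 106·β + 20·γ = -1550;  106·α + 20·β + 6·γ = -262.
(Σd^2·d^2 = 3970, Σd^2·d = 632, Σd^2 = 106, Σd·d = 106, Σd = 20, Σ1 = 6, Σd^2·f = -9680, Σd·f = -1550, Σf = -262.)
Solving the 3×3 system (Gaussian elimination) gives α = -7591/3630, β = -394/165, γ = 1497/1210.

α = -2.091, β = -2.388, γ = 1.237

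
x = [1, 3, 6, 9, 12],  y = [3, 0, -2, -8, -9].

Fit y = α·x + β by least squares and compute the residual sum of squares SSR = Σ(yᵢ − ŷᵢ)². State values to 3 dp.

With design matrix A, AᵀA = [[271, 31]; [31, 5]] and Aᵀy = [-189, -16]ᵀ.
Determinant 271·5 − 31² = 394.
α = ((-189)·5 − 31·(-16))/394 = -449/394; β = (271·(-16) − 31·(-189))/394 = 1523/394.
Residuals: 54/197, -88/197, 383/394, -317/197, 319/394; SSR = 1759/394.

SSR = 4.464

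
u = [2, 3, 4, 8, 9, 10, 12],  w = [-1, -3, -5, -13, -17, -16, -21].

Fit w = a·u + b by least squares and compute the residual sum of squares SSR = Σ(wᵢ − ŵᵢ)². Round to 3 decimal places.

Entries of MᵀM: Σu·u = 418, Σu = 48, Σ1 = 7.
And Σu·w = -700, Σw = -76.
So MᵀM·[a, b]ᵀ = Mᵀw: [[418, 48]; [48, 7]]·[a, b]ᵀ = [-700, -76]ᵀ.
Δ = 418·7 − 48² = 622.
a = ((-700)·7 − 48·(-76))/622 = -626/311; b = (418·(-76) − 48·(-700))/622 = 916/311.
Residuals: 25/311, 29/311, 33/311, 49/311, -569/311, 368/311, 65/311; SSR = 1506/311.

SSR = 4.842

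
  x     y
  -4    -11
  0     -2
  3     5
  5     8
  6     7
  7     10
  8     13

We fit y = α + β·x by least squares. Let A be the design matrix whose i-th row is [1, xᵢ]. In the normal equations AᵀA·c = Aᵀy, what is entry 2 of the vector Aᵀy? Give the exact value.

315

Entry 2 ↔ basis x, so (Aᵀy)_{2} = Σᵢ (x)·yᵢ = (-4)·(-11) + (0)·(-2) + (3)·(5) + (5)·(8) + (6)·(7) + (7)·(10) + (8)·(13) = 315.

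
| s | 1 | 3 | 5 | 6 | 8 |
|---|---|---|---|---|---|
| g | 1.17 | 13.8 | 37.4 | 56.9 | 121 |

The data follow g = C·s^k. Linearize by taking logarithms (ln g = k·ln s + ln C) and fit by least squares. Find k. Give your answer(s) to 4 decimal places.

k = 2.1956

With ln gᵢ as the transformed response and ln sᵢ as the regressor:
XᵀX = [[11.3317, 6.5793]; [6.5793, 5]], rhs = [25.9259, 15.2404]ᵀ  (here Σln s = 6.5793, Σ(ln s)² = 11.3317, Σln g = 15.2404, Σln s·ln g = 25.9259).
Solving (det = 13.3720): k = 2.19556, ln C = 0.15906.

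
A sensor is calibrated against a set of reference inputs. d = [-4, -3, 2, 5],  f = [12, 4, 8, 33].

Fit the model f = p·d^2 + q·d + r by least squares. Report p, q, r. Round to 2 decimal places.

p = 1.02, q = 1.44, r = 0.43

Compute the Gram sums: Σd^2·d^2 = 978, Σd^2·d = 42, Σd^2 = 54, Σd·d = 54, Σd = 0, Σ1 = 4.
Right-hand side: Σd^2·f = 1085, Σd·f = 121, Σf = 57.
So AᵀA·[p, q, r]ᵀ = Aᵀf: [[978, 42, 54]; [42, 54, 0]; [54, 0, 4]]·[p, q, r]ᵀ = [1085, 121, 57]ᵀ.
Row-reducing yields p = 3985/3894, q = 2813/1947, r = 282/649.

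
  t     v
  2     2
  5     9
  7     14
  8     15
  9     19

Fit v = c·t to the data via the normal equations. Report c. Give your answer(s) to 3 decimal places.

c = 1.964

Sums needed: Σt·t = 223.
Moment sums: Σt·v = 438.
Normal equations: [[223]]·[c]ᵀ = [438]ᵀ.
Hence c = 438 / 223 ≈ 1.96413.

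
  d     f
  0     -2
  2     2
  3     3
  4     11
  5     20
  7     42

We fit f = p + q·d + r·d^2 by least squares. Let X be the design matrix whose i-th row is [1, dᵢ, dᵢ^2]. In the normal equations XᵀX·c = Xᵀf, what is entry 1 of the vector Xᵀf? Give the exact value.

76

Entry 1 ↔ basis 1, so (Xᵀf)_{1} = Σᵢ fᵢ = (1)·(-2) + (1)·(2) + (1)·(3) + (1)·(11) + (1)·(20) + (1)·(42) = 76.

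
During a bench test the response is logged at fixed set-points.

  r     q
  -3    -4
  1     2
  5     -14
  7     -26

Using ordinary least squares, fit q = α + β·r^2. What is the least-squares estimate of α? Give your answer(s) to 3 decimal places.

α = 1.625

The normal system AᵀA·[α, β]ᵀ = Aᵀq is [[4, 84]; [84, 3108]]·[α, β]ᵀ = [-42, -1658]ᵀ.
det = 4·3108 − 84² = 5376.
α = ((-42)·3108 − 84·(-1658))/5376 = 13/8; β = (4·(-1658) − 84·(-42))/5376 = -97/168.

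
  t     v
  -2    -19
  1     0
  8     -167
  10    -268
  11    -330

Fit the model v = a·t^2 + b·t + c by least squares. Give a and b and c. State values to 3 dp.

Compute the Gram sums: Σt^2·t^2 = 28754, Σt^2·t = 2836, Σt^2 = 290, Σt·t = 290, Σt = 28, Σ1 = 5.
Moment sums: Σt^2·v = -77494, Σt·v = -7608, Σv = -784.
Normal equations: [[28754, 2836, 290]; [2836, 290, 28]; [290, 28, 5]]·[a, b, c]ᵀ = [-77494, -7608, -784]ᵀ.
Solving the 3×3 system (Gaussian elimination) gives a = -152333/50277, b = 57198/16759, c = -9046/50277.

a = -3.030, b = 3.413, c = -0.180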